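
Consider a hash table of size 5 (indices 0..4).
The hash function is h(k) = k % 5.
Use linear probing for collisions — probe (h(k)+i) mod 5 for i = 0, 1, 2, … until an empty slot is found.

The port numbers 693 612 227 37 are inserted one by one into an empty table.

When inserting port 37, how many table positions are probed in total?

Insert 693: h=3, slot 3 empty → index 3.
Insert 612: h=2, slot 2 empty → index 2.
Insert 227: h=2, slots 2,3 occupied → index 4.
Insert 37: h=2, slots 2,3,4 occupied → index 0.
Table: [37, ∅, 612, 693, 227]

4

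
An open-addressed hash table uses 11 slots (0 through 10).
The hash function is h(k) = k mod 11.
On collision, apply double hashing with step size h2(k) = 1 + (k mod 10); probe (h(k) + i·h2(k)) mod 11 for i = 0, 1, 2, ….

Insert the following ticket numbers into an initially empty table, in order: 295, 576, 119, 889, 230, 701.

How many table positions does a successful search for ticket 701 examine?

295 hashes to 9; slot 9 is free → place at 9.
576 hashes to 4; slot 4 is free → place at 4.
119 hashes to 9, h2=10; 9 taken → place at 8.
889 hashes to 9, h2=10; 9,8 taken → place at 7.
230 hashes to 10; slot 10 is free → place at 10.
701 hashes to 8, h2=2; 8,10 taken → place at 1.
Table: [∅, 701, ∅, ∅, 576, ∅, ∅, 889, 119, 295, 230]
Lookup 701: h=8, h2=2, probe 8,10,1 → found at 1.

3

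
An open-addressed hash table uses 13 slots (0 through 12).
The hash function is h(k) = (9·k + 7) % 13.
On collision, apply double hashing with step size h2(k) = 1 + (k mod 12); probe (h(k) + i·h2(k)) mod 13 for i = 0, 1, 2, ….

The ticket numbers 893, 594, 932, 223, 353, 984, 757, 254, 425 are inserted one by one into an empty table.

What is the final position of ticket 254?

1

Insert 893: h=10, slot 10 empty -> index 10.
Insert 594: h=10, h2=7, slot 10 occupied -> index 4.
Insert 932: h=10, h2=9, slot 10 occupied -> index 6.
Insert 223: h=12, slot 12 empty -> index 12.
Insert 353: h=12, h2=6, slot 12 occupied -> index 5.
Insert 984: h=10, h2=1, slot 10 occupied -> index 11.
Insert 757: h=8, slot 8 empty -> index 8.
Insert 254: h=5, h2=3, slots 5,8,11 occupied -> index 1.
Insert 425: h=10, h2=6, slot 10 occupied -> index 3.
Table: [—, 254, —, 425, 594, 353, 932, —, 757, —, 893, 984, 223]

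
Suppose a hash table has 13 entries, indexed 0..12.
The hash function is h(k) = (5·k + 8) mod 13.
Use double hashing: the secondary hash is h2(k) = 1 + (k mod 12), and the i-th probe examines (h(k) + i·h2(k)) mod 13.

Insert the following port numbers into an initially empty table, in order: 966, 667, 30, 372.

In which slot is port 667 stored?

10

Insert 966: h=2, slot 2 empty -> index 2.
Insert 667: h=2, h2=8, slot 2 occupied -> index 10.
Insert 30: h=2, h2=7, slot 2 occupied -> index 9.
Insert 372: h=9, h2=1, slots 9,10 occupied -> index 11.
Table: [_, _, 966, _, _, _, _, _, _, 30, 667, 372, _]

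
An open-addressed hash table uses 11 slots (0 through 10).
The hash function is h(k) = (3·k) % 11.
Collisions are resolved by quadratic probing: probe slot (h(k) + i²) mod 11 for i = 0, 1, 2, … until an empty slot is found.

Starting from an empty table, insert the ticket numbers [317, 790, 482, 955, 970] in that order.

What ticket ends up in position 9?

Insert 317: h=5, slot 5 empty => index 5.
Insert 790: h=5, slot 5 occupied => index 6.
Insert 482: h=5, slots 5,6 occupied => index 9.
Insert 955: h=5, slots 5,6,9 occupied => index 3.
Insert 970: h=6, slot 6 occupied => index 7.
Table: [., ., ., 955, ., 317, 790, 970, ., 482, .]

482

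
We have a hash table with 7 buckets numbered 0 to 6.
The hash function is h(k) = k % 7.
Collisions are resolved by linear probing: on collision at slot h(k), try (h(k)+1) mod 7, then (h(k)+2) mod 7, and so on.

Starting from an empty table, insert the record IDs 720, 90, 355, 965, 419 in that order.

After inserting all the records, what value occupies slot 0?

90

720 hashes to 6; slot 6 is free -> place at 6.
90 hashes to 6; 6 taken -> place at 0.
355 hashes to 5; slot 5 is free -> place at 5.
965 hashes to 6; 6,0 taken -> place at 1.
419 hashes to 6; 6,0,1 taken -> place at 2.
Table: [90, 965, 419, _, _, 355, 720]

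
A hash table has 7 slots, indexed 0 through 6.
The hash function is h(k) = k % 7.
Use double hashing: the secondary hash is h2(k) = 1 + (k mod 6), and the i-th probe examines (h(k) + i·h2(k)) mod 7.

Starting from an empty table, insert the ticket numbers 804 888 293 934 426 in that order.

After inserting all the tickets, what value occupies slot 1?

426

804: h=6 → slot 6
888: h=6, h2=1, probe 6,0 → slot 0
293: h=6, h2=6, probe 6,5 → slot 5
934: h=3 → slot 3
426: h=6, h2=1, probe 6,0,1 → slot 1
Table: [888, 426, _, 934, _, 293, 804]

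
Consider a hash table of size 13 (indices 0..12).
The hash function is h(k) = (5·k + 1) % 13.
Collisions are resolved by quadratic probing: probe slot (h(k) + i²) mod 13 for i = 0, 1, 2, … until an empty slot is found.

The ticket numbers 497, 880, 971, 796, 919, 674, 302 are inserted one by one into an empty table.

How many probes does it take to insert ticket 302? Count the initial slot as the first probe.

4

497 hashes to 3; slot 3 is free -> place at 3.
880 hashes to 7; slot 7 is free -> place at 7.
971 hashes to 7; 7 taken -> place at 8.
796 hashes to 3; 3 taken -> place at 4.
919 hashes to 7; 7,8 taken -> place at 11.
674 hashes to 4; 4 taken -> place at 5.
302 hashes to 3; 3,4,7 taken -> place at 12.
Table: [., ., ., 497, 796, 674, ., 880, 971, ., ., 919, 302]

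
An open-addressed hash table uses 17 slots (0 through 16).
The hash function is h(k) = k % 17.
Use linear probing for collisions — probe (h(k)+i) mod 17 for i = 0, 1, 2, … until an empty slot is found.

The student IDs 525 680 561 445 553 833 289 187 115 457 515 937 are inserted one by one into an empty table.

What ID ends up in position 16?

457

Insert 525: h=15, slot 15 empty → index 15.
Insert 680: h=0, slot 0 empty → index 0.
Insert 561: h=0, slot 0 occupied → index 1.
Insert 445: h=3, slot 3 empty → index 3.
Insert 553: h=9, slot 9 empty → index 9.
Insert 833: h=0, slots 0,1 occupied → index 2.
Insert 289: h=0, slots 0,1,2,3 occupied → index 4.
Insert 187: h=0, slots 0,1,2,3,4 occupied → index 5.
Insert 115: h=13, slot 13 empty → index 13.
Insert 457: h=15, slot 15 occupied → index 16.
Insert 515: h=5, slot 5 occupied → index 6.
Insert 937: h=2, slots 2,3,4,5,6 occupied → index 7.
Table: [680, 561, 833, 445, 289, 187, 515, 937, -, 553, -, -, -, 115, -, 525, 457]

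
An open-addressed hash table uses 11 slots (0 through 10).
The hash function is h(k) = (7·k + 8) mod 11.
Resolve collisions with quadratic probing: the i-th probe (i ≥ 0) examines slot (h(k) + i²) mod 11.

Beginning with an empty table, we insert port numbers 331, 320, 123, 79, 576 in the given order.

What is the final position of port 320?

Insert 331: h=4, slot 4 empty -> index 4.
Insert 320: h=4, slot 4 occupied -> index 5.
Insert 123: h=0, slot 0 empty -> index 0.
Insert 79: h=0, slot 0 occupied -> index 1.
Insert 576: h=3, slot 3 empty -> index 3.
Table: [123, 79, ∅, 576, 331, 320, ∅, ∅, ∅, ∅, ∅]

5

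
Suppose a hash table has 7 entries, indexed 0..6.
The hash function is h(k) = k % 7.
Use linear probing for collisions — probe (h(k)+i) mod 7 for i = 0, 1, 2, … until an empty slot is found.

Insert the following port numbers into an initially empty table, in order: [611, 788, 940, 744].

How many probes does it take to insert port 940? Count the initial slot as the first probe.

2

611 hashes to 2; slot 2 is free → place at 2.
788 hashes to 4; slot 4 is free → place at 4.
940 hashes to 2; 2 taken → place at 3.
744 hashes to 2; 2,3,4 taken → place at 5.
Table: [—, —, 611, 940, 788, 744, —]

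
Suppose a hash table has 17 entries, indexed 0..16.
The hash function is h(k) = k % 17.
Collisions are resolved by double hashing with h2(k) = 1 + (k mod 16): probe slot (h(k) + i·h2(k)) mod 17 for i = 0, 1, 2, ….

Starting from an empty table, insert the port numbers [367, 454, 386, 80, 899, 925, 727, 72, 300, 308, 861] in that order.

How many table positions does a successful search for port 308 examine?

4

Insert 367: h=10, slot 10 empty => index 10.
Insert 454: h=12, slot 12 empty => index 12.
Insert 386: h=12, h2=3, slot 12 occupied => index 15.
Insert 80: h=12, h2=1, slot 12 occupied => index 13.
Insert 899: h=15, h2=4, slot 15 occupied => index 2.
Insert 925: h=7, slot 7 empty => index 7.
Insert 727: h=13, h2=8, slot 13 occupied => index 4.
Insert 72: h=4, h2=9, slots 4,13 occupied => index 5.
Insert 300: h=11, slot 11 empty => index 11.
Insert 308: h=2, h2=5, slots 2,7,12 occupied => index 0.
Insert 861: h=11, h2=14, slot 11 occupied => index 8.
Table: [308, ., 899, ., 727, 72, ., 925, 861, ., 367, 300, 454, 80, ., 386, .]
Lookup 308: h=2, h2=5, probe 2,7,12,0 → found at 0.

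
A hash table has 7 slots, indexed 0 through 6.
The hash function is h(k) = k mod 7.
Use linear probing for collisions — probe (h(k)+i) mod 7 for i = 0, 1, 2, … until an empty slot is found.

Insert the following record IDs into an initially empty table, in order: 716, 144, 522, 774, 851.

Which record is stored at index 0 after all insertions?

Insert 716: h=2, slot 2 empty => index 2.
Insert 144: h=4, slot 4 empty => index 4.
Insert 522: h=4, slot 4 occupied => index 5.
Insert 774: h=4, slots 4,5 occupied => index 6.
Insert 851: h=4, slots 4,5,6 occupied => index 0.
Table: [851, _, 716, _, 144, 522, 774]

851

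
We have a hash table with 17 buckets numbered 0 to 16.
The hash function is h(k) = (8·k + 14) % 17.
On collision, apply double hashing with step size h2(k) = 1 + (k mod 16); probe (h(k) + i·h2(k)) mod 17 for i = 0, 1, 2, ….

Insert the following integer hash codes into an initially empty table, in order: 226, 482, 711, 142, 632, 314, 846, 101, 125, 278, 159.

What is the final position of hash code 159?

5

Insert 226: h=3, slot 3 empty → index 3.
Insert 482: h=11, slot 11 empty → index 11.
Insert 711: h=7, slot 7 empty → index 7.
Insert 142: h=11, h2=15, slot 11 occupied → index 9.
Insert 632: h=4, slot 4 empty → index 4.
Insert 314: h=10, slot 10 empty → index 10.
Insert 846: h=16, slot 16 empty → index 16.
Insert 101: h=6, slot 6 empty → index 6.
Insert 125: h=11, h2=14, slot 11 occupied → index 8.
Insert 278: h=11, h2=7, slot 11 occupied → index 1.
Insert 159: h=11, h2=16, slots 11,10,9,8,7,6 occupied → index 5.
Table: [—, 278, —, 226, 632, 159, 101, 711, 125, 142, 314, 482, —, —, —, —, 846]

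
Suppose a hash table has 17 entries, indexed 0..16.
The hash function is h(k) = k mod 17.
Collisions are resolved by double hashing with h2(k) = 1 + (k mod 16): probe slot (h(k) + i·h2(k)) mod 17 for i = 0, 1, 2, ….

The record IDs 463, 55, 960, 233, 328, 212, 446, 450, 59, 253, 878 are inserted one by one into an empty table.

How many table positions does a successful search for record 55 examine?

2

463: h=4 -> slot 4
55: h=4, h2=8, probe 4,12 -> slot 12
960: h=8 -> slot 8
233: h=12, h2=10, probe 12,5 -> slot 5
328: h=5, h2=9, probe 5,14 -> slot 14
212: h=8, h2=5, probe 8,13 -> slot 13
446: h=4, h2=15, probe 4,2 -> slot 2
450: h=8, h2=3, probe 8,11 -> slot 11
59: h=8, h2=12, probe 8,3 -> slot 3
253: h=15 -> slot 15
878: h=11, h2=15, probe 11,9 -> slot 9
Table: [—, —, 446, 59, 463, 233, —, —, 960, 878, —, 450, 55, 212, 328, 253, —]
Lookup 55: h=4, h2=8, probe 4,12 → found at 12.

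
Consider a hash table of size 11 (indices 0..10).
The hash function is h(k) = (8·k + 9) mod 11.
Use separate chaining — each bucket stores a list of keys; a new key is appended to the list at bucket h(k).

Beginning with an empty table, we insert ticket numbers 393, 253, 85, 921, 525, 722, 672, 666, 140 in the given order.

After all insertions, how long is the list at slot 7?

5

393 -> bucket 7
253 -> bucket 9
85 -> bucket 7 (collision)
921 -> bucket 7 (collision)
525 -> bucket 7 (collision)
722 -> bucket 10
672 -> bucket 6
666 -> bucket 2
140 -> bucket 7 (collision)
Final buckets:
0: .
1: .
2: 666
3: .
4: .
5: .
6: 672
7: 393 -> 85 -> 921 -> 525 -> 140
8: .
9: 253
10: 722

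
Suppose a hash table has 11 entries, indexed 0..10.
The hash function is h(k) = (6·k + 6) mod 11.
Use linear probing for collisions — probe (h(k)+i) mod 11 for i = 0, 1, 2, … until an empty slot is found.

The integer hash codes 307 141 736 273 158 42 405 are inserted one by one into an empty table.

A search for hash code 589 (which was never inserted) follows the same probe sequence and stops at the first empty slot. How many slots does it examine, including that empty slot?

2

307: h=0 → slot 0
141: h=5 → slot 5
736: h=0, probe 0,1 → slot 1
273: h=5, probe 5,6 → slot 6
158: h=8 → slot 8
42: h=5, probe 5,6,7 → slot 7
405: h=5, probe 5,6,7,8,9 → slot 9
Table: [307, 736, —, —, —, 141, 273, 42, 158, 405, —]
Lookup 589: h=9, probe 9,10 → slot 10 empty, not found.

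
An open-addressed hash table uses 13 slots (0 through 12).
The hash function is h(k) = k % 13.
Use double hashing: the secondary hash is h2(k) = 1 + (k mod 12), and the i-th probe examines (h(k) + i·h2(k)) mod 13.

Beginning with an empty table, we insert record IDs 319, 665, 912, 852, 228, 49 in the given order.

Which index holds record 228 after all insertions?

319 hashes to 7; slot 7 is free -> place at 7.
665 hashes to 2; slot 2 is free -> place at 2.
912 hashes to 2, h2=1; 2 taken -> place at 3.
852 hashes to 7, h2=1; 7 taken -> place at 8.
228 hashes to 7, h2=1; 7,8 taken -> place at 9.
49 hashes to 10; slot 10 is free -> place at 10.
Table: [—, —, 665, 912, —, —, —, 319, 852, 228, 49, —, —]

9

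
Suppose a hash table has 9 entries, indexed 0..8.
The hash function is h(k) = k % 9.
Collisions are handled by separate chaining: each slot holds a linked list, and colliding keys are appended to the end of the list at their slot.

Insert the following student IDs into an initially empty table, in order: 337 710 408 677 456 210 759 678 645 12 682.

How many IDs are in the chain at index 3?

337 → bucket 4
710 → bucket 8
408 → bucket 3
677 → bucket 2
456 → bucket 6
210 → bucket 3 (collision)
759 → bucket 3 (collision)
678 → bucket 3 (collision)
645 → bucket 6 (collision)
12 → bucket 3 (collision)
682 → bucket 7
Final buckets:
0: ∅
1: ∅
2: 677
3: 408 -> 210 -> 759 -> 678 -> 12
4: 337
5: ∅
6: 456 -> 645
7: 682
8: 710

5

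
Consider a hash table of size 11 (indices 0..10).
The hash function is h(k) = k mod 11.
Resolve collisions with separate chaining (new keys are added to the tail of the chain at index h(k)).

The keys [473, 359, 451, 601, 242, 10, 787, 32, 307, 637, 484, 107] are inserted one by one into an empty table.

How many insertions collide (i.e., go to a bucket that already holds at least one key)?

Insert 473: h=0, bucket 0 empty → new chain.
Insert 359: h=7, bucket 7 empty → new chain.
Insert 451: h=0, bucket 0 nonempty → append to chain.
Insert 601: h=7, bucket 7 nonempty → append to chain.
Insert 242: h=0, bucket 0 nonempty → append to chain.
Insert 10: h=10, bucket 10 empty → new chain.
Insert 787: h=6, bucket 6 empty → new chain.
Insert 32: h=10, bucket 10 nonempty → append to chain.
Insert 307: h=10, bucket 10 nonempty → append to chain.
Insert 637: h=10, bucket 10 nonempty → append to chain.
Insert 484: h=0, bucket 0 nonempty → append to chain.
Insert 107: h=8, bucket 8 empty → new chain.
Final buckets:
0: 473 -> 451 -> 242 -> 484
1: ∅
2: ∅
3: ∅
4: ∅
5: ∅
6: 787
7: 359 -> 601
8: 107
9: ∅
10: 10 -> 32 -> 307 -> 637

7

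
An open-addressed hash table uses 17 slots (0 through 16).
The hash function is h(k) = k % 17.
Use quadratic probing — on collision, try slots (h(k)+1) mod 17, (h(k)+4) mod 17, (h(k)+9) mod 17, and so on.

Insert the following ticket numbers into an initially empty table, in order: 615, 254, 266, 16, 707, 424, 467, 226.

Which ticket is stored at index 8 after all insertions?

424

615 hashes to 3; slot 3 is free → place at 3.
254 hashes to 16; slot 16 is free → place at 16.
266 hashes to 11; slot 11 is free → place at 11.
16 hashes to 16; 16 taken → place at 0.
707 hashes to 10; slot 10 is free → place at 10.
424 hashes to 16; 16,0,3 taken → place at 8.
467 hashes to 8; 8 taken → place at 9.
226 hashes to 5; slot 5 is free → place at 5.
Table: [16, _, _, 615, _, 226, _, _, 424, 467, 707, 266, _, _, _, _, 254]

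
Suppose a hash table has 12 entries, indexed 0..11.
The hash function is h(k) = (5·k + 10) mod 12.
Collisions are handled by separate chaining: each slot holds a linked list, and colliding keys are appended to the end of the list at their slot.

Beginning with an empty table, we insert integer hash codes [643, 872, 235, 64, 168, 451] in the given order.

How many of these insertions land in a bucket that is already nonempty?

643 -> bucket 9
872 -> bucket 2
235 -> bucket 9 (collision)
64 -> bucket 6
168 -> bucket 10
451 -> bucket 9 (collision)
Final buckets:
0: —
1: —
2: 872
3: —
4: —
5: —
6: 64
7: —
8: —
9: 643 -> 235 -> 451
10: 168
11: —

2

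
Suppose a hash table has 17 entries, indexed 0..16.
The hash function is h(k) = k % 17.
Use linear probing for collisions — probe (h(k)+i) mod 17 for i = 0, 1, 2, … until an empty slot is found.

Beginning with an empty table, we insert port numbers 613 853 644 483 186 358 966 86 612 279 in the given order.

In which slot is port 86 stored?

4

613 hashes to 1; slot 1 is free → place at 1.
853 hashes to 3; slot 3 is free → place at 3.
644 hashes to 15; slot 15 is free → place at 15.
483 hashes to 7; slot 7 is free → place at 7.
186 hashes to 16; slot 16 is free → place at 16.
358 hashes to 1; 1 taken → place at 2.
966 hashes to 14; slot 14 is free → place at 14.
86 hashes to 1; 1,2,3 taken → place at 4.
612 hashes to 0; slot 0 is free → place at 0.
279 hashes to 7; 7 taken → place at 8.
Table: [612, 613, 358, 853, 86, ∅, ∅, 483, 279, ∅, ∅, ∅, ∅, ∅, 966, 644, 186]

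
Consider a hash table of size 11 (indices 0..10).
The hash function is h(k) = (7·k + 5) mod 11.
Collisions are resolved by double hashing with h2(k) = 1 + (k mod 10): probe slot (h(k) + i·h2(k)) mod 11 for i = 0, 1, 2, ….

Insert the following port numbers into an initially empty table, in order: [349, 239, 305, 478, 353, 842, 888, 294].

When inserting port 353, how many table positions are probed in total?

349 hashes to 6; slot 6 is free -> place at 6.
239 hashes to 6, h2=10; 6 taken -> place at 5.
305 hashes to 6, h2=6; 6 taken -> place at 1.
478 hashes to 7; slot 7 is free -> place at 7.
353 hashes to 1, h2=4; 1,5 taken -> place at 9.
842 hashes to 3; slot 3 is free -> place at 3.
888 hashes to 6, h2=9; 6 taken -> place at 4.
294 hashes to 6, h2=5; 6 taken -> place at 0.
Table: [294, 305, _, 842, 888, 239, 349, 478, _, 353, _]

3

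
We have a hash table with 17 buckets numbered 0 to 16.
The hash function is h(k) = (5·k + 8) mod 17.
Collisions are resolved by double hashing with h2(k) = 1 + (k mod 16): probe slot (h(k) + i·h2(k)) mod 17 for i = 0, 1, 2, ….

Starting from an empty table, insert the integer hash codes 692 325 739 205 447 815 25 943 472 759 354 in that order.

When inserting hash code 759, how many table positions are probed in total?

3

Insert 692: h=0, slot 0 empty -> index 0.
Insert 325: h=1, slot 1 empty -> index 1.
Insert 739: h=14, slot 14 empty -> index 14.
Insert 205: h=13, slot 13 empty -> index 13.
Insert 447: h=16, slot 16 empty -> index 16.
Insert 815: h=3, slot 3 empty -> index 3.
Insert 25: h=14, h2=10, slot 14 occupied -> index 7.
Insert 943: h=14, h2=16, slots 14,13 occupied -> index 12.
Insert 472: h=5, slot 5 empty -> index 5.
Insert 759: h=12, h2=8, slots 12,3 occupied -> index 11.
Insert 354: h=10, slot 10 empty -> index 10.
Table: [692, 325, —, 815, —, 472, —, 25, —, —, 354, 759, 943, 205, 739, —, 447]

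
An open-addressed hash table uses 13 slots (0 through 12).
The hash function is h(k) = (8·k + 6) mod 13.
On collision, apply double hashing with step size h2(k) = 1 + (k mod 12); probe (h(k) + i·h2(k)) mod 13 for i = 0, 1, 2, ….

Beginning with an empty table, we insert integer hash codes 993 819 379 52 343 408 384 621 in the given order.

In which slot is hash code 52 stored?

Insert 993: h=7, slot 7 empty → index 7.
Insert 819: h=6, slot 6 empty → index 6.
Insert 379: h=9, slot 9 empty → index 9.
Insert 52: h=6, h2=5, slot 6 occupied → index 11.
Insert 343: h=7, h2=8, slot 7 occupied → index 2.
Insert 408: h=7, h2=1, slot 7 occupied → index 8.
Insert 384: h=10, slot 10 empty → index 10.
Insert 621: h=8, h2=10, slot 8 occupied → index 5.
Table: [., ., 343, ., ., 621, 819, 993, 408, 379, 384, 52, .]

11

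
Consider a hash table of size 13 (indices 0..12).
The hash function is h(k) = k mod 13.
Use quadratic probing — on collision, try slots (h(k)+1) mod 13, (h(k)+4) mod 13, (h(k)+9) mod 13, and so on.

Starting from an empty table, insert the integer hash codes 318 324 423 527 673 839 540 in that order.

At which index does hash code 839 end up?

318 hashes to 6; slot 6 is free → place at 6.
324 hashes to 12; slot 12 is free → place at 12.
423 hashes to 7; slot 7 is free → place at 7.
527 hashes to 7; 7 taken → place at 8.
673 hashes to 10; slot 10 is free → place at 10.
839 hashes to 7; 7,8 taken → place at 11.
540 hashes to 7; 7,8,11 taken → place at 3.
Table: [—, —, —, 540, —, —, 318, 423, 527, —, 673, 839, 324]

11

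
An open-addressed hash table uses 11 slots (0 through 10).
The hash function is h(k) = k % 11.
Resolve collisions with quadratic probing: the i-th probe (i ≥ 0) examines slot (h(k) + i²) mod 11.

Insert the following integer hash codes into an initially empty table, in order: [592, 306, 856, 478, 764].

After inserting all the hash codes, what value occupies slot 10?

592: h=9 -> slot 9
306: h=9, probe 9,10 -> slot 10
856: h=9, probe 9,10,2 -> slot 2
478: h=5 -> slot 5
764: h=5, probe 5,6 -> slot 6
Table: [., ., 856, ., ., 478, 764, ., ., 592, 306]

306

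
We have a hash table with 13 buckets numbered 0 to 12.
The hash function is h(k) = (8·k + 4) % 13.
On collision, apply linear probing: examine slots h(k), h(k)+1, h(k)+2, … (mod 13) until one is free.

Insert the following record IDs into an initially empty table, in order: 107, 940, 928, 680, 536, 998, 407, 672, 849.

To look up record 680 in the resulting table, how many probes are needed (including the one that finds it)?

2

107: h=2 => slot 2
940: h=10 => slot 10
928: h=5 => slot 5
680: h=10, probe 10,11 => slot 11
536: h=2, probe 2,3 => slot 3
998: h=6 => slot 6
407: h=10, probe 10,11,12 => slot 12
672: h=11, probe 11,12,0 => slot 0
849: h=10, probe 10,11,12,0,1 => slot 1
Table: [672, 849, 107, 536, _, 928, 998, _, _, _, 940, 680, 407]
Lookup 680: h=10, probe 10,11 → found at 11.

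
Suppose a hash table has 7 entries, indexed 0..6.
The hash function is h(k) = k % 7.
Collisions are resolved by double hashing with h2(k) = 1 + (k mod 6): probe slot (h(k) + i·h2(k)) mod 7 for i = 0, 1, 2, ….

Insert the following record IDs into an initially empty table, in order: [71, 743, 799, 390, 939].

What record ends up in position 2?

71: h=1 => slot 1
743: h=1, h2=6, probe 1,0 => slot 0
799: h=1, h2=2, probe 1,3 => slot 3
390: h=5 => slot 5
939: h=1, h2=4, probe 1,5,2 => slot 2
Table: [743, 71, 939, 799, ∅, 390, ∅]

939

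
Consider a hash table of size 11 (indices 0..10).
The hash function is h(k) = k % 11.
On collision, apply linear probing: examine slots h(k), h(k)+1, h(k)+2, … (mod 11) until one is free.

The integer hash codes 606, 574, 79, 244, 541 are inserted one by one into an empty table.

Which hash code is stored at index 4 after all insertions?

244

606 hashes to 1; slot 1 is free -> place at 1.
574 hashes to 2; slot 2 is free -> place at 2.
79 hashes to 2; 2 taken -> place at 3.
244 hashes to 2; 2,3 taken -> place at 4.
541 hashes to 2; 2,3,4 taken -> place at 5.
Table: [_, 606, 574, 79, 244, 541, _, _, _, _, _]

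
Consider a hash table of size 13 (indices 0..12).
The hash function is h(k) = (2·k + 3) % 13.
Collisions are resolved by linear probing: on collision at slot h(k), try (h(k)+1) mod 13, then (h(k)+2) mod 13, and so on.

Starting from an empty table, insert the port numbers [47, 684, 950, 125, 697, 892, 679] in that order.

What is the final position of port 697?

9

47 hashes to 6; slot 6 is free → place at 6.
684 hashes to 6; 6 taken → place at 7.
950 hashes to 5; slot 5 is free → place at 5.
125 hashes to 6; 6,7 taken → place at 8.
697 hashes to 6; 6,7,8 taken → place at 9.
892 hashes to 6; 6,7,8,9 taken → place at 10.
679 hashes to 9; 9,10 taken → place at 11.
Table: [—, —, —, —, —, 950, 47, 684, 125, 697, 892, 679, —]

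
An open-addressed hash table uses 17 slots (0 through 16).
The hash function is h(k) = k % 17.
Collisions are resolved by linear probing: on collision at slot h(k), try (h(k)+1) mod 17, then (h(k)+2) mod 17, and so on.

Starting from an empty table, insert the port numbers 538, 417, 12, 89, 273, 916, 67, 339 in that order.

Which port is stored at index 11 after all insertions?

538

538: h=11 => slot 11
417: h=9 => slot 9
12: h=12 => slot 12
89: h=4 => slot 4
273: h=1 => slot 1
916: h=15 => slot 15
67: h=16 => slot 16
339: h=16, probe 16,0 => slot 0
Table: [339, 273, ., ., 89, ., ., ., ., 417, ., 538, 12, ., ., 916, 67]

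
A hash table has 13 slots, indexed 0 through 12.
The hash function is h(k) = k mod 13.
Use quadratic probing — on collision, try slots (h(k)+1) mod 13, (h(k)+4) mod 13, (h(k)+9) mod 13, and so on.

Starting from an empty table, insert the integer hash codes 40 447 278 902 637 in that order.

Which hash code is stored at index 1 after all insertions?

40

40: h=1 => slot 1
447: h=5 => slot 5
278: h=5, probe 5,6 => slot 6
902: h=5, probe 5,6,9 => slot 9
637: h=0 => slot 0
Table: [637, 40, ∅, ∅, ∅, 447, 278, ∅, ∅, 902, ∅, ∅, ∅]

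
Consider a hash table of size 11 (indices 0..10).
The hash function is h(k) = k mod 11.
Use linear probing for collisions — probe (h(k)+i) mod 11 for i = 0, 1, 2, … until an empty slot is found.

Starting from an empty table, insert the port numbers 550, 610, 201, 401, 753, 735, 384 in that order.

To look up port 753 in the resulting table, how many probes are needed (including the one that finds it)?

3

550: h=0 → slot 0
610: h=5 → slot 5
201: h=3 → slot 3
401: h=5, probe 5,6 → slot 6
753: h=5, probe 5,6,7 → slot 7
735: h=9 → slot 9
384: h=10 → slot 10
Table: [550, ., ., 201, ., 610, 401, 753, ., 735, 384]
Lookup 753: h=5, probe 5,6,7 → found at 7.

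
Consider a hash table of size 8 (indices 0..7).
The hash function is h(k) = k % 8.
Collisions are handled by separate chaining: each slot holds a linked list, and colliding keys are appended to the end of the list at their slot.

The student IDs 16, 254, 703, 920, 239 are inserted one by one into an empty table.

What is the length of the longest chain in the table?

2

16 → bucket 0
254 → bucket 6
703 → bucket 7
920 → bucket 0 (collision)
239 → bucket 7 (collision)
Final buckets:
0: 16 -> 920
1: —
2: —
3: —
4: —
5: —
6: 254
7: 703 -> 239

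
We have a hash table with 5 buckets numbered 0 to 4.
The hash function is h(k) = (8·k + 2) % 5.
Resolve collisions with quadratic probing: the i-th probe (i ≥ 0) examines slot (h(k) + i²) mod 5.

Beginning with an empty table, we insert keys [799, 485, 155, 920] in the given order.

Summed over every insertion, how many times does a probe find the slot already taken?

799: h=4 => slot 4
485: h=2 => slot 2
155: h=2, probe 2,3 => slot 3
920: h=2, probe 2,3,1 => slot 1
Table: [—, 920, 485, 155, 799]

3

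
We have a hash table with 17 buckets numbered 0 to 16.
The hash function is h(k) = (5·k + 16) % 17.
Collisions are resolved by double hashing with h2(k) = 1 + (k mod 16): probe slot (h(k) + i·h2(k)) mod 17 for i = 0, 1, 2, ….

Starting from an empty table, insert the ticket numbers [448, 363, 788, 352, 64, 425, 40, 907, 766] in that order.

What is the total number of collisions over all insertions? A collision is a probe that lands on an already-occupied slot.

8

448: h=12 → slot 12
363: h=12, h2=12, probe 12,7 → slot 7
788: h=12, h2=5, probe 12,0 → slot 0
352: h=8 → slot 8
64: h=13 → slot 13
425: h=16 → slot 16
40: h=12, h2=9, probe 12,4 → slot 4
907: h=12, h2=12, probe 12,7,2 → slot 2
766: h=4, h2=15, probe 4,2,0,15 → slot 15
Table: [788, ., 907, ., 40, ., ., 363, 352, ., ., ., 448, 64, ., 766, 425]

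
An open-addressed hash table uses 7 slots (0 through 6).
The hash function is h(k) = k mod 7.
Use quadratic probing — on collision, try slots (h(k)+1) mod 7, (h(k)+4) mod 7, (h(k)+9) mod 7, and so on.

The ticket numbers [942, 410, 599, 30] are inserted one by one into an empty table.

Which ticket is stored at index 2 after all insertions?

30

942: h=4 → slot 4
410: h=4, probe 4,5 → slot 5
599: h=4, probe 4,5,1 → slot 1
30: h=2 → slot 2
Table: [-, 599, 30, -, 942, 410, -]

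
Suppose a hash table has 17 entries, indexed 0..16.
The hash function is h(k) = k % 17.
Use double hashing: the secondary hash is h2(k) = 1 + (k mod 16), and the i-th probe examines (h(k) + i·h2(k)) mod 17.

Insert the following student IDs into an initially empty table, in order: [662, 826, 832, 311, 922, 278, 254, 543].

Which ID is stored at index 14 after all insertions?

Insert 662: h=16, slot 16 empty → index 16.
Insert 826: h=10, slot 10 empty → index 10.
Insert 832: h=16, h2=1, slot 16 occupied → index 0.
Insert 311: h=5, slot 5 empty → index 5.
Insert 922: h=4, slot 4 empty → index 4.
Insert 278: h=6, slot 6 empty → index 6.
Insert 254: h=16, h2=15, slot 16 occupied → index 14.
Insert 543: h=16, h2=16, slot 16 occupied → index 15.
Table: [832, —, —, —, 922, 311, 278, —, —, —, 826, —, —, —, 254, 543, 662]

254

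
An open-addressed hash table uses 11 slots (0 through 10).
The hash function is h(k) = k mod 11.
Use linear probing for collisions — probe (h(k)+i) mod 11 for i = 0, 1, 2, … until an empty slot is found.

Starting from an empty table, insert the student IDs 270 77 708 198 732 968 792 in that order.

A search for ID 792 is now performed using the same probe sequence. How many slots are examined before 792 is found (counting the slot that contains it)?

Insert 270: h=6, slot 6 empty → index 6.
Insert 77: h=0, slot 0 empty → index 0.
Insert 708: h=4, slot 4 empty → index 4.
Insert 198: h=0, slot 0 occupied → index 1.
Insert 732: h=6, slot 6 occupied → index 7.
Insert 968: h=0, slots 0,1 occupied → index 2.
Insert 792: h=0, slots 0,1,2 occupied → index 3.
Table: [77, 198, 968, 792, 708, ∅, 270, 732, ∅, ∅, ∅]
Lookup 792: h=0, probe 0,1,2,3 → found at 3.

4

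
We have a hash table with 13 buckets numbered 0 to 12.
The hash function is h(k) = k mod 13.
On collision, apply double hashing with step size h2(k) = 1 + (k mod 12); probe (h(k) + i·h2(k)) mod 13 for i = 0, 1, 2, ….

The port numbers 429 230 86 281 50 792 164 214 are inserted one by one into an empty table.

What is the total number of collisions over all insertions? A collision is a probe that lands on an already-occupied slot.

429 hashes to 0; slot 0 is free => place at 0.
230 hashes to 9; slot 9 is free => place at 9.
86 hashes to 8; slot 8 is free => place at 8.
281 hashes to 8, h2=6; 8 taken => place at 1.
50 hashes to 11; slot 11 is free => place at 11.
792 hashes to 12; slot 12 is free => place at 12.
164 hashes to 8, h2=9; 8 taken => place at 4.
214 hashes to 6; slot 6 is free => place at 6.
Table: [429, 281, _, _, 164, _, 214, _, 86, 230, _, 50, 792]

2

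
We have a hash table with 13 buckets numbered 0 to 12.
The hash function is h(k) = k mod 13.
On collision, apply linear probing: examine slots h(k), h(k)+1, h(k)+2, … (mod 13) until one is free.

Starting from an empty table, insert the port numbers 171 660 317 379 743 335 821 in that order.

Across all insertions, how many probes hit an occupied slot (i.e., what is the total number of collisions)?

8

Insert 171: h=2, slot 2 empty → index 2.
Insert 660: h=10, slot 10 empty → index 10.
Insert 317: h=5, slot 5 empty → index 5.
Insert 379: h=2, slot 2 occupied → index 3.
Insert 743: h=2, slots 2,3 occupied → index 4.
Insert 335: h=10, slot 10 occupied → index 11.
Insert 821: h=2, slots 2,3,4,5 occupied → index 6.
Table: [—, —, 171, 379, 743, 317, 821, —, —, —, 660, 335, —]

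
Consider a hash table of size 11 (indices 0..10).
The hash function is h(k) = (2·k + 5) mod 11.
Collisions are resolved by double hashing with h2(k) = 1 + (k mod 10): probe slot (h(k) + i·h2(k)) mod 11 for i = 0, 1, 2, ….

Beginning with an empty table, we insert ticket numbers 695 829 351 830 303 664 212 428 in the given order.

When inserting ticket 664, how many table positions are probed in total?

Insert 695: h=9, slot 9 empty → index 9.
Insert 829: h=2, slot 2 empty → index 2.
Insert 351: h=3, slot 3 empty → index 3.
Insert 830: h=4, slot 4 empty → index 4.
Insert 303: h=6, slot 6 empty → index 6.
Insert 664: h=2, h2=5, slot 2 occupied → index 7.
Insert 212: h=0, slot 0 empty → index 0.
Insert 428: h=3, h2=9, slot 3 occupied → index 1.
Table: [212, 428, 829, 351, 830, -, 303, 664, -, 695, -]

2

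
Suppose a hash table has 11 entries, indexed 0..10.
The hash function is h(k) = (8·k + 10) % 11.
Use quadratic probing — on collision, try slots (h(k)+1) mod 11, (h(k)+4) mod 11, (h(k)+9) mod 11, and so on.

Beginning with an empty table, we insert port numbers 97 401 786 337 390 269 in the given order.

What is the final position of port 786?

7

97 hashes to 5; slot 5 is free -> place at 5.
401 hashes to 6; slot 6 is free -> place at 6.
786 hashes to 6; 6 taken -> place at 7.
337 hashes to 0; slot 0 is free -> place at 0.
390 hashes to 6; 6,7 taken -> place at 10.
269 hashes to 6; 6,7,10 taken -> place at 4.
Table: [337, _, _, _, 269, 97, 401, 786, _, _, 390]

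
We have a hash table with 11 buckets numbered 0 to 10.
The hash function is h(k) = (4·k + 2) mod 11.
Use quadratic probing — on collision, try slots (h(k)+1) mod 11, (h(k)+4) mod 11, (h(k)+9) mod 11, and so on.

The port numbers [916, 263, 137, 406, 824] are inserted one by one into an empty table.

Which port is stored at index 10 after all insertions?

406

Insert 916: h=3, slot 3 empty => index 3.
Insert 263: h=9, slot 9 empty => index 9.
Insert 137: h=0, slot 0 empty => index 0.
Insert 406: h=9, slot 9 occupied => index 10.
Insert 824: h=9, slots 9,10 occupied => index 2.
Table: [137, -, 824, 916, -, -, -, -, -, 263, 406]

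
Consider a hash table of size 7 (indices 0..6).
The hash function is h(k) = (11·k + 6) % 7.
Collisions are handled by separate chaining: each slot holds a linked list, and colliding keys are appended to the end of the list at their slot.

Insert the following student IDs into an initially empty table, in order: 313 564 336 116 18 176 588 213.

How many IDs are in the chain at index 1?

3

313 -> bucket 5
564 -> bucket 1
336 -> bucket 6
116 -> bucket 1 (collision)
18 -> bucket 1 (collision)
176 -> bucket 3
588 -> bucket 6 (collision)
213 -> bucket 4
Final buckets:
0: —
1: 564 -> 116 -> 18
2: —
3: 176
4: 213
5: 313
6: 336 -> 588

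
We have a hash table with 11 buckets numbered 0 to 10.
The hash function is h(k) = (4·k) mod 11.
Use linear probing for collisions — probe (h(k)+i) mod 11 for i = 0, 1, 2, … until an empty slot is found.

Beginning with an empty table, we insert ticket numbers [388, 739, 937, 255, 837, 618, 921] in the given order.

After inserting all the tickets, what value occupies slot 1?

388 hashes to 1; slot 1 is free → place at 1.
739 hashes to 8; slot 8 is free → place at 8.
937 hashes to 8; 8 taken → place at 9.
255 hashes to 8; 8,9 taken → place at 10.
837 hashes to 4; slot 4 is free → place at 4.
618 hashes to 8; 8,9,10 taken → place at 0.
921 hashes to 10; 10,0,1 taken → place at 2.
Table: [618, 388, 921, ∅, 837, ∅, ∅, ∅, 739, 937, 255]

388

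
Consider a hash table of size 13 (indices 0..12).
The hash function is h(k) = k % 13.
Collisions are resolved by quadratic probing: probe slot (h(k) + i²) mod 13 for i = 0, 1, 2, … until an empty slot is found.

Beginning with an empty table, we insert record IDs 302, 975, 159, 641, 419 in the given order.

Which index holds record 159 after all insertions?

4

302: h=3 → slot 3
975: h=0 → slot 0
159: h=3, probe 3,4 → slot 4
641: h=4, probe 4,5 → slot 5
419: h=3, probe 3,4,7 → slot 7
Table: [975, ∅, ∅, 302, 159, 641, ∅, 419, ∅, ∅, ∅, ∅, ∅]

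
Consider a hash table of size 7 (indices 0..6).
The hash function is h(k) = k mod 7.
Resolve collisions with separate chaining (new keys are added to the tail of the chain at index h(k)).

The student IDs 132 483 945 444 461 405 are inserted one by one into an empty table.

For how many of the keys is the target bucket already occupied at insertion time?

3

Insert 132: h=6, bucket 6 empty → new chain.
Insert 483: h=0, bucket 0 empty → new chain.
Insert 945: h=0, bucket 0 nonempty → append to chain.
Insert 444: h=3, bucket 3 empty → new chain.
Insert 461: h=6, bucket 6 nonempty → append to chain.
Insert 405: h=6, bucket 6 nonempty → append to chain.
Final buckets:
0: 483 -> 945
1: .
2: .
3: 444
4: .
5: .
6: 132 -> 461 -> 405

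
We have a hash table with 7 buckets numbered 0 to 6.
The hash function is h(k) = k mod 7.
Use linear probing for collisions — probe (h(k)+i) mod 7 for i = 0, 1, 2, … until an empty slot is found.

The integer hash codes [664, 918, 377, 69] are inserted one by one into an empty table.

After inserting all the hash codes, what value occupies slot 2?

69

Insert 664: h=6, slot 6 empty → index 6.
Insert 918: h=1, slot 1 empty → index 1.
Insert 377: h=6, slot 6 occupied → index 0.
Insert 69: h=6, slots 6,0,1 occupied → index 2.
Table: [377, 918, 69, _, _, _, 664]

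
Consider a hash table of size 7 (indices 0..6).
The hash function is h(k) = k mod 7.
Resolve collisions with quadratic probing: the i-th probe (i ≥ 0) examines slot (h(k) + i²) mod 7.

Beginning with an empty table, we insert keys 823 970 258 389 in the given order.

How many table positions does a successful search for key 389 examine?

Insert 823: h=4, slot 4 empty => index 4.
Insert 970: h=4, slot 4 occupied => index 5.
Insert 258: h=6, slot 6 empty => index 6.
Insert 389: h=4, slots 4,5 occupied => index 1.
Table: [—, 389, —, —, 823, 970, 258]
Lookup 389: h=4, probe 4,5,1 → found at 1.

3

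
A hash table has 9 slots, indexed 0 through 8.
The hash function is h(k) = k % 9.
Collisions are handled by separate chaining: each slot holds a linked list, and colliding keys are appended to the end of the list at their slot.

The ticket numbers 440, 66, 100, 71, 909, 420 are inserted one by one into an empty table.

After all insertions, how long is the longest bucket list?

440 -> bucket 8
66 -> bucket 3
100 -> bucket 1
71 -> bucket 8 (collision)
909 -> bucket 0
420 -> bucket 6
Final buckets:
0: 909
1: 100
2: -
3: 66
4: -
5: -
6: 420
7: -
8: 440 -> 71

2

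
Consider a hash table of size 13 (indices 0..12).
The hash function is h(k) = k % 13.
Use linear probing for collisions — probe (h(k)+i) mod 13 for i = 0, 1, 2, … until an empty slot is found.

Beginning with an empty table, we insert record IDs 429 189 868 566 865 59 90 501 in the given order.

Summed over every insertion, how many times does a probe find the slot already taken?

429: h=0 → slot 0
189: h=7 → slot 7
868: h=10 → slot 10
566: h=7, probe 7,8 → slot 8
865: h=7, probe 7,8,9 → slot 9
59: h=7, probe 7,8,9,10,11 → slot 11
90: h=12 → slot 12
501: h=7, probe 7,8,9,10,11,12,0,1 → slot 1
Table: [429, 501, —, —, —, —, —, 189, 566, 865, 868, 59, 90]

14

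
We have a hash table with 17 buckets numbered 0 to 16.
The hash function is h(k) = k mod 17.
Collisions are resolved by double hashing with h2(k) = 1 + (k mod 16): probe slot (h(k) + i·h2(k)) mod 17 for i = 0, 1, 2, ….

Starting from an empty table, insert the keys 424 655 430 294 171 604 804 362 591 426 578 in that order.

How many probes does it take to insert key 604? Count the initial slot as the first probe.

Insert 424: h=16, slot 16 empty → index 16.
Insert 655: h=9, slot 9 empty → index 9.
Insert 430: h=5, slot 5 empty → index 5.
Insert 294: h=5, h2=7, slot 5 occupied → index 12.
Insert 171: h=1, slot 1 empty → index 1.
Insert 604: h=9, h2=13, slots 9,5,1 occupied → index 14.
Insert 804: h=5, h2=5, slot 5 occupied → index 10.
Insert 362: h=5, h2=11, slots 5,16,10 occupied → index 4.
Insert 591: h=13, slot 13 empty → index 13.
Insert 426: h=1, h2=11, slots 1,12 occupied → index 6.
Insert 578: h=0, slot 0 empty → index 0.
Table: [578, 171, —, —, 362, 430, 426, —, —, 655, 804, —, 294, 591, 604, —, 424]

4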